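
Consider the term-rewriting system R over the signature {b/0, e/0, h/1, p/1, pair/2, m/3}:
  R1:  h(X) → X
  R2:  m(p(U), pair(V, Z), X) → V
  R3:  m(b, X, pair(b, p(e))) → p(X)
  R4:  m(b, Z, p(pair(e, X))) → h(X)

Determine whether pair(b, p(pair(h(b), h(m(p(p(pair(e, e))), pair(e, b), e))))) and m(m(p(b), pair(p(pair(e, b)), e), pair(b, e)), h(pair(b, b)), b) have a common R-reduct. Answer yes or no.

no — NF(t₁) = pair(b, p(pair(b, e))), NF(t₂) = b

Reduce t₁ = pair(b, p(pair(h(b), h(m(p(p(pair(e, e))), pair(e, b), e))))):
1. pair(b, p(pair(h(b), h(m(p(p(pair(e, e))), pair(e, b), e)))))  →  pair(b, p(pair(b, h(m(p(p(pair(e, e))), pair(e, b), e)))))   [R1 at 2.1.1]
2. pair(b, p(pair(b, h(m(p(p(pair(e, e))), pair(e, b), e)))))  →  pair(b, p(pair(b, m(p(p(pair(e, e))), pair(e, b), e))))   [R1 at 2.1.2]
3. pair(b, p(pair(b, m(p(p(pair(e, e))), pair(e, b), e))))  →  pair(b, p(pair(b, e)))   [R2 at 2.1.2]

Reduce t₂ = m(m(p(b), pair(p(pair(e, b)), e), pair(b, e)), h(pair(b, b)), b):
1. m(m(p(b), pair(p(pair(e, b)), e), pair(b, e)), h(pair(b, b)), b)  →  m(p(pair(e, b)), h(pair(b, b)), b)   [R2 at 1]
2. m(p(pair(e, b)), h(pair(b, b)), b)  →  m(p(pair(e, b)), pair(b, b), b)   [R1 at 2]
3. m(p(pair(e, b)), pair(b, b), b)  →  b   [R2 at ε]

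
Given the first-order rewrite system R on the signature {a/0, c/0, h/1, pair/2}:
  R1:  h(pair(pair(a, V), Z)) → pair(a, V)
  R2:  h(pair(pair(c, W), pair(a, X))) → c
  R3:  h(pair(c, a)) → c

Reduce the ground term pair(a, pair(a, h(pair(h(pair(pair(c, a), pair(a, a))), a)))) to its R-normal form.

1. pair(a, pair(a, h(pair(h(pair(pair(c, a), pair(a, a))), a))))  →  pair(a, pair(a, h(pair(c, a))))   [R2 at 2.2.1.1]
2. pair(a, pair(a, h(pair(c, a))))  →  pair(a, pair(a, c))   [R3 at 2.2]

pair(a, pair(a, c))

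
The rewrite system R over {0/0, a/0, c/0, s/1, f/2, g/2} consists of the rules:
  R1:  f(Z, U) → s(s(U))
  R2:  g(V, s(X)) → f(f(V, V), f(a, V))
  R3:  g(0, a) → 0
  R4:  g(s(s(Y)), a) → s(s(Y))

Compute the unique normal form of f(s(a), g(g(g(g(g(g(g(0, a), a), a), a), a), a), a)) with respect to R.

1. f(s(a), g(g(g(g(g(g(g(0, a), a), a), a), a), a), a))  →  s(s(g(g(g(g(g(g(g(0, a), a), a), a), a), a), a)))   [R1 at ε]
2. s(s(g(g(g(g(g(g(g(0, a), a), a), a), a), a), a)))  →  s(s(g(g(g(g(g(g(0, a), a), a), a), a), a)))   [R3 at 1.1.1.1.1.1.1.1]
3. s(s(g(g(g(g(g(g(0, a), a), a), a), a), a)))  →  s(s(g(g(g(g(g(0, a), a), a), a), a)))   [R3 at 1.1.1.1.1.1.1]
4. s(s(g(g(g(g(g(0, a), a), a), a), a)))  →  s(s(g(g(g(g(0, a), a), a), a)))   [R3 at 1.1.1.1.1.1]
5. s(s(g(g(g(g(0, a), a), a), a)))  →  s(s(g(g(g(0, a), a), a)))   [R3 at 1.1.1.1.1]
6. s(s(g(g(g(0, a), a), a)))  →  s(s(g(g(0, a), a)))   [R3 at 1.1.1.1]
7. s(s(g(g(0, a), a)))  →  s(s(g(0, a)))   [R3 at 1.1.1]
8. s(s(g(0, a)))  →  s(s(0))   [R3 at 1.1]

s(s(0))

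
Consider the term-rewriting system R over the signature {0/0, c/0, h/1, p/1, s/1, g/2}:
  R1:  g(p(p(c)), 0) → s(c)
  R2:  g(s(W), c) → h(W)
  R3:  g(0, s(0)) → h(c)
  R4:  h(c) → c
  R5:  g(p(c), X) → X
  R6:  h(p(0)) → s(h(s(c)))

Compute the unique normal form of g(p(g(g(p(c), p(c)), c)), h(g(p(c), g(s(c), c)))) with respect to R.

1. g(p(g(g(p(c), p(c)), c)), h(g(p(c), g(s(c), c))))  →  g(p(g(p(c), c)), h(g(p(c), g(s(c), c))))   [R5 at 1.1.1]
2. g(p(g(p(c), c)), h(g(p(c), g(s(c), c))))  →  g(p(c), h(g(p(c), g(s(c), c))))   [R5 at 1.1]
3. g(p(c), h(g(p(c), g(s(c), c))))  →  h(g(p(c), g(s(c), c)))   [R5 at ε]
4. h(g(p(c), g(s(c), c)))  →  h(g(s(c), c))   [R5 at 1]
5. h(g(s(c), c))  →  h(h(c))   [R2 at 1]
6. h(h(c))  →  h(c)   [R4 at 1]
7. h(c)  →  c   [R4 at ε]

c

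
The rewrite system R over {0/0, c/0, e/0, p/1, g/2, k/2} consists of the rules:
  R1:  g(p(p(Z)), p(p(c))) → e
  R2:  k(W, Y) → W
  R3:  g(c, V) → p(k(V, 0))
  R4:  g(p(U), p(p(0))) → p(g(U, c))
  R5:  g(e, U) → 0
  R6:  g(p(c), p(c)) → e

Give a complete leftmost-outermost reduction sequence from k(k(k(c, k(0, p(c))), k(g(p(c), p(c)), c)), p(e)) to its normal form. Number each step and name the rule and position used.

1. k(k(k(c, k(0, p(c))), k(g(p(c), p(c)), c)), p(e))  →  k(k(c, k(0, p(c))), k(g(p(c), p(c)), c))   [R2 at ε]
2. k(k(c, k(0, p(c))), k(g(p(c), p(c)), c))  →  k(c, k(0, p(c)))   [R2 at ε]
3. k(c, k(0, p(c)))  →  c   [R2 at ε]

c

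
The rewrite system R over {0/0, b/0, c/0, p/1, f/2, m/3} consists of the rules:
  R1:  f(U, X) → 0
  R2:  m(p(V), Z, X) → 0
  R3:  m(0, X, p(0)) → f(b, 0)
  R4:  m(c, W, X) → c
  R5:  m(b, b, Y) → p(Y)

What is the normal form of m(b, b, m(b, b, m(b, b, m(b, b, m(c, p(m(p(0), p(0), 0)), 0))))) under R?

p(p(p(p(c))))

1. m(b, b, m(b, b, m(b, b, m(b, b, m(c, p(m(p(0), p(0), 0)), 0)))))  →  p(m(b, b, m(b, b, m(b, b, m(c, p(m(p(0), p(0), 0)), 0)))))   [R5 at ε]
2. p(m(b, b, m(b, b, m(b, b, m(c, p(m(p(0), p(0), 0)), 0)))))  →  p(p(m(b, b, m(b, b, m(c, p(m(p(0), p(0), 0)), 0)))))   [R5 at 1]
3. p(p(m(b, b, m(b, b, m(c, p(m(p(0), p(0), 0)), 0)))))  →  p(p(p(m(b, b, m(c, p(m(p(0), p(0), 0)), 0)))))   [R5 at 1.1]
4. p(p(p(m(b, b, m(c, p(m(p(0), p(0), 0)), 0)))))  →  p(p(p(p(m(c, p(m(p(0), p(0), 0)), 0)))))   [R5 at 1.1.1]
5. p(p(p(p(m(c, p(m(p(0), p(0), 0)), 0)))))  →  p(p(p(p(c))))   [R4 at 1.1.1.1]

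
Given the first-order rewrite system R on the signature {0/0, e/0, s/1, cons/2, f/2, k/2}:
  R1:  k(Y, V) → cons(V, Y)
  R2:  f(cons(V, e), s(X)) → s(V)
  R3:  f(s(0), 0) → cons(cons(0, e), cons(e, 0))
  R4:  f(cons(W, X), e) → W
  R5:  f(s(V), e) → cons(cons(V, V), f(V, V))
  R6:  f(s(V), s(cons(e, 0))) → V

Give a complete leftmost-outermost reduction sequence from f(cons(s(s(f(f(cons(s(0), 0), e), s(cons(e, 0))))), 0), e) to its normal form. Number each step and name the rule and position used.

s(s(0))

1. f(cons(s(s(f(f(cons(s(0), 0), e), s(cons(e, 0))))), 0), e)  →  s(s(f(f(cons(s(0), 0), e), s(cons(e, 0)))))   [R4 at ε]
2. s(s(f(f(cons(s(0), 0), e), s(cons(e, 0)))))  →  s(s(f(s(0), s(cons(e, 0)))))   [R4 at 1.1.1]
3. s(s(f(s(0), s(cons(e, 0)))))  →  s(s(0))   [R6 at 1.1]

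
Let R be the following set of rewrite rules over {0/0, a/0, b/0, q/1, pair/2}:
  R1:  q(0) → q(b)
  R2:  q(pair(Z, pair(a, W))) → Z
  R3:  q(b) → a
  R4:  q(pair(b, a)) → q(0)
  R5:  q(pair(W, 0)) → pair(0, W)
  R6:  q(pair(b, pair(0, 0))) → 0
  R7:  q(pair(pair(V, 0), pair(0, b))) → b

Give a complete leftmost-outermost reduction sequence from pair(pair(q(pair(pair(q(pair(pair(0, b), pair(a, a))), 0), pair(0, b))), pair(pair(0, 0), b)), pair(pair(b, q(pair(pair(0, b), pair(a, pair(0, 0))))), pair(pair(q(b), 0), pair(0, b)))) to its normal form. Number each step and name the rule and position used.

1. pair(pair(q(pair(pair(q(pair(pair(0, b), pair(a, a))), 0), pair(0, b))), pair(pair(0, 0), b)), pair(pair(b, q(pair(pair(0, b), pair(a, pair(0, 0))))), pair(pair(q(b), 0), pair(0, b))))  →  pair(pair(b, pair(pair(0, 0), b)), pair(pair(b, q(pair(pair(0, b), pair(a, pair(0, 0))))), pair(pair(q(b), 0), pair(0, b))))   [R7 at 1.1]
2. pair(pair(b, pair(pair(0, 0), b)), pair(pair(b, q(pair(pair(0, b), pair(a, pair(0, 0))))), pair(pair(q(b), 0), pair(0, b))))  →  pair(pair(b, pair(pair(0, 0), b)), pair(pair(b, pair(0, b)), pair(pair(q(b), 0), pair(0, b))))   [R2 at 2.1.2]
3. pair(pair(b, pair(pair(0, 0), b)), pair(pair(b, pair(0, b)), pair(pair(q(b), 0), pair(0, b))))  →  pair(pair(b, pair(pair(0, 0), b)), pair(pair(b, pair(0, b)), pair(pair(a, 0), pair(0, b))))   [R3 at 2.2.1.1]

pair(pair(b, pair(pair(0, 0), b)), pair(pair(b, pair(0, b)), pair(pair(a, 0), pair(0, b))))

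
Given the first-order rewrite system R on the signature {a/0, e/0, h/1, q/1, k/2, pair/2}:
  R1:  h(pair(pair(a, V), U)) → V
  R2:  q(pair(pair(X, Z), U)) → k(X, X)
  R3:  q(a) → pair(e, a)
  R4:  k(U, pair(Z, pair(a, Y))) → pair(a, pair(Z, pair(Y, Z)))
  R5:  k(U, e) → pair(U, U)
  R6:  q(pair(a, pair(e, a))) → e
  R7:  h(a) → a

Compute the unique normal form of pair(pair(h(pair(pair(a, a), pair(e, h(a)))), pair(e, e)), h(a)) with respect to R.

1. pair(pair(h(pair(pair(a, a), pair(e, h(a)))), pair(e, e)), h(a))  →  pair(pair(a, pair(e, e)), h(a))   [R1 at 1.1]
2. pair(pair(a, pair(e, e)), h(a))  →  pair(pair(a, pair(e, e)), a)   [R7 at 2]

pair(pair(a, pair(e, e)), a)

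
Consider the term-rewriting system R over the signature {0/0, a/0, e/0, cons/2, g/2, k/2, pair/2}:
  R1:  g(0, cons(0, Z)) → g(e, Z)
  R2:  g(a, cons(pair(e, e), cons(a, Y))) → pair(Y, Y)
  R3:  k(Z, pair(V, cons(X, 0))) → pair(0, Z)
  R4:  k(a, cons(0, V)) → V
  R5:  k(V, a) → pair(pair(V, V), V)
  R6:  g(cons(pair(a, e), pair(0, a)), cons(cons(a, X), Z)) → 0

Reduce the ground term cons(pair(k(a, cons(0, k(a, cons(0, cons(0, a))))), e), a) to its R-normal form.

cons(pair(cons(0, a), e), a)

1. cons(pair(k(a, cons(0, k(a, cons(0, cons(0, a))))), e), a)  →  cons(pair(k(a, cons(0, cons(0, a))), e), a)   [R4 at 1.1]
2. cons(pair(k(a, cons(0, cons(0, a))), e), a)  →  cons(pair(cons(0, a), e), a)   [R4 at 1.1]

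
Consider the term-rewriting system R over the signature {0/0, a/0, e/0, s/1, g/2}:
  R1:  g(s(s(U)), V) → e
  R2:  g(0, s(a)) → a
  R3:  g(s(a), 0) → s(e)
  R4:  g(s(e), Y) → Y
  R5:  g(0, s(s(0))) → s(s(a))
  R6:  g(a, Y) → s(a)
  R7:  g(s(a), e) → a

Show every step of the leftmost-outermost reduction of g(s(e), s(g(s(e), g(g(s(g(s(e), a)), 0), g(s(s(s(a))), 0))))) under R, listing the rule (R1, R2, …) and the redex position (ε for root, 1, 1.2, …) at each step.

s(e)

1. g(s(e), s(g(s(e), g(g(s(g(s(e), a)), 0), g(s(s(s(a))), 0)))))  →  s(g(s(e), g(g(s(g(s(e), a)), 0), g(s(s(s(a))), 0))))   [R4 at ε]
2. s(g(s(e), g(g(s(g(s(e), a)), 0), g(s(s(s(a))), 0))))  →  s(g(g(s(g(s(e), a)), 0), g(s(s(s(a))), 0)))   [R4 at 1]
3. s(g(g(s(g(s(e), a)), 0), g(s(s(s(a))), 0)))  →  s(g(g(s(a), 0), g(s(s(s(a))), 0)))   [R4 at 1.1.1.1]
4. s(g(g(s(a), 0), g(s(s(s(a))), 0)))  →  s(g(s(e), g(s(s(s(a))), 0)))   [R3 at 1.1]
5. s(g(s(e), g(s(s(s(a))), 0)))  →  s(g(s(s(s(a))), 0))   [R4 at 1]
6. s(g(s(s(s(a))), 0))  →  s(e)   [R1 at 1]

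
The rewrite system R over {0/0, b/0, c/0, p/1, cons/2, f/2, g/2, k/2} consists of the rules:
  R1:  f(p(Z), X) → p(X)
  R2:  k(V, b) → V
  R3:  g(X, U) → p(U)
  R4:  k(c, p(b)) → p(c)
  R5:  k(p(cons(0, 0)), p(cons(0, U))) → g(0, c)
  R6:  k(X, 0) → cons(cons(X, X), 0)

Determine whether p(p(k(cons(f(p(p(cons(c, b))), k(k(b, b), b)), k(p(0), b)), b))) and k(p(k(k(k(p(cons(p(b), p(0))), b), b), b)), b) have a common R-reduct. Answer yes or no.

Reduce t₁ = p(p(k(cons(f(p(p(cons(c, b))), k(k(b, b), b)), k(p(0), b)), b))):
1. p(p(k(cons(f(p(p(cons(c, b))), k(k(b, b), b)), k(p(0), b)), b)))  →  p(p(cons(f(p(p(cons(c, b))), k(k(b, b), b)), k(p(0), b))))   [R2 at 1.1]
2. p(p(cons(f(p(p(cons(c, b))), k(k(b, b), b)), k(p(0), b))))  →  p(p(cons(p(k(k(b, b), b)), k(p(0), b))))   [R1 at 1.1.1]
3. p(p(cons(p(k(k(b, b), b)), k(p(0), b))))  →  p(p(cons(p(k(b, b)), k(p(0), b))))   [R2 at 1.1.1.1]
4. p(p(cons(p(k(b, b)), k(p(0), b))))  →  p(p(cons(p(b), k(p(0), b))))   [R2 at 1.1.1.1]
5. p(p(cons(p(b), k(p(0), b))))  →  p(p(cons(p(b), p(0))))   [R2 at 1.1.2]

Reduce t₂ = k(p(k(k(k(p(cons(p(b), p(0))), b), b), b)), b):
1. k(p(k(k(k(p(cons(p(b), p(0))), b), b), b)), b)  →  p(k(k(k(p(cons(p(b), p(0))), b), b), b))   [R2 at ε]
2. p(k(k(k(p(cons(p(b), p(0))), b), b), b))  →  p(k(k(p(cons(p(b), p(0))), b), b))   [R2 at 1]
3. p(k(k(p(cons(p(b), p(0))), b), b))  →  p(k(p(cons(p(b), p(0))), b))   [R2 at 1]
4. p(k(p(cons(p(b), p(0))), b))  →  p(p(cons(p(b), p(0))))   [R2 at 1]

yes — NF(t₁) = p(p(cons(p(b), p(0)))), NF(t₂) = p(p(cons(p(b), p(0))))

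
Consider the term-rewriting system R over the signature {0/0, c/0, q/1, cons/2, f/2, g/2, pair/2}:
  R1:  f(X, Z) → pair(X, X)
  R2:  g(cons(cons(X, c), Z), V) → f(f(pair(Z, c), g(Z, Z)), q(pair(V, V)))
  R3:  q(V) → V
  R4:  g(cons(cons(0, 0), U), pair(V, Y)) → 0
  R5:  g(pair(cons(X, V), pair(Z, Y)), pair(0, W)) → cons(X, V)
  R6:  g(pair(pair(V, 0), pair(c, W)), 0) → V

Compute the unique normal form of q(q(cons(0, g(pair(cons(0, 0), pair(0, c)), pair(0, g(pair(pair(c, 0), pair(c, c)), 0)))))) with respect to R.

1. q(q(cons(0, g(pair(cons(0, 0), pair(0, c)), pair(0, g(pair(pair(c, 0), pair(c, c)), 0))))))  →  q(cons(0, g(pair(cons(0, 0), pair(0, c)), pair(0, g(pair(pair(c, 0), pair(c, c)), 0)))))   [R3 at ε]
2. q(cons(0, g(pair(cons(0, 0), pair(0, c)), pair(0, g(pair(pair(c, 0), pair(c, c)), 0)))))  →  cons(0, g(pair(cons(0, 0), pair(0, c)), pair(0, g(pair(pair(c, 0), pair(c, c)), 0))))   [R3 at ε]
3. cons(0, g(pair(cons(0, 0), pair(0, c)), pair(0, g(pair(pair(c, 0), pair(c, c)), 0))))  →  cons(0, cons(0, 0))   [R5 at 2]

cons(0, cons(0, 0))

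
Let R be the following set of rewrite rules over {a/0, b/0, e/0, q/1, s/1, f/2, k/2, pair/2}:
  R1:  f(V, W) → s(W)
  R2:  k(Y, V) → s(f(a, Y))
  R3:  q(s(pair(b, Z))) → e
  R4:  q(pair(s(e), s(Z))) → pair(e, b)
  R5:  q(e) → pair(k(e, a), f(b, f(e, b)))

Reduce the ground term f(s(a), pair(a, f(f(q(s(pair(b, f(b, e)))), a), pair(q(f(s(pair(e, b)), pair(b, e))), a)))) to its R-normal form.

1. f(s(a), pair(a, f(f(q(s(pair(b, f(b, e)))), a), pair(q(f(s(pair(e, b)), pair(b, e))), a))))  →  s(pair(a, f(f(q(s(pair(b, f(b, e)))), a), pair(q(f(s(pair(e, b)), pair(b, e))), a))))   [R1 at ε]
2. s(pair(a, f(f(q(s(pair(b, f(b, e)))), a), pair(q(f(s(pair(e, b)), pair(b, e))), a))))  →  s(pair(a, s(pair(q(f(s(pair(e, b)), pair(b, e))), a))))   [R1 at 1.2]
3. s(pair(a, s(pair(q(f(s(pair(e, b)), pair(b, e))), a))))  →  s(pair(a, s(pair(q(s(pair(b, e))), a))))   [R1 at 1.2.1.1.1]
4. s(pair(a, s(pair(q(s(pair(b, e))), a))))  →  s(pair(a, s(pair(e, a))))   [R3 at 1.2.1.1]

s(pair(a, s(pair(e, a))))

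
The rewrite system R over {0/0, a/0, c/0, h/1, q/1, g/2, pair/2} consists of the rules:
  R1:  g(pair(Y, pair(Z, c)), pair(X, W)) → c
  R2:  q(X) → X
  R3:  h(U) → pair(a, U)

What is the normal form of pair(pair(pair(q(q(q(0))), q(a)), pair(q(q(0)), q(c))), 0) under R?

1. pair(pair(pair(q(q(q(0))), q(a)), pair(q(q(0)), q(c))), 0)  →  pair(pair(pair(q(q(0)), q(a)), pair(q(q(0)), q(c))), 0)   [R2 at 1.1.1]
2. pair(pair(pair(q(q(0)), q(a)), pair(q(q(0)), q(c))), 0)  →  pair(pair(pair(q(0), q(a)), pair(q(q(0)), q(c))), 0)   [R2 at 1.1.1]
3. pair(pair(pair(q(0), q(a)), pair(q(q(0)), q(c))), 0)  →  pair(pair(pair(0, q(a)), pair(q(q(0)), q(c))), 0)   [R2 at 1.1.1]
4. pair(pair(pair(0, q(a)), pair(q(q(0)), q(c))), 0)  →  pair(pair(pair(0, a), pair(q(q(0)), q(c))), 0)   [R2 at 1.1.2]
5. pair(pair(pair(0, a), pair(q(q(0)), q(c))), 0)  →  pair(pair(pair(0, a), pair(q(0), q(c))), 0)   [R2 at 1.2.1]
6. pair(pair(pair(0, a), pair(q(0), q(c))), 0)  →  pair(pair(pair(0, a), pair(0, q(c))), 0)   [R2 at 1.2.1]
7. pair(pair(pair(0, a), pair(0, q(c))), 0)  →  pair(pair(pair(0, a), pair(0, c)), 0)   [R2 at 1.2.2]

pair(pair(pair(0, a), pair(0, c)), 0)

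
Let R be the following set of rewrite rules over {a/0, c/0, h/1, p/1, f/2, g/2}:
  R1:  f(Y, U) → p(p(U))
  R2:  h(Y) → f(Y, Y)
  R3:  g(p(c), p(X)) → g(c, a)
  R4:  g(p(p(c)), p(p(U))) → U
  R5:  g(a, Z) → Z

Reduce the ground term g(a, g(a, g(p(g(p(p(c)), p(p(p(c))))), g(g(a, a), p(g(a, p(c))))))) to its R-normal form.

1. g(a, g(a, g(p(g(p(p(c)), p(p(p(c))))), g(g(a, a), p(g(a, p(c)))))))  →  g(a, g(p(g(p(p(c)), p(p(p(c))))), g(g(a, a), p(g(a, p(c))))))   [R5 at ε]
2. g(a, g(p(g(p(p(c)), p(p(p(c))))), g(g(a, a), p(g(a, p(c))))))  →  g(p(g(p(p(c)), p(p(p(c))))), g(g(a, a), p(g(a, p(c)))))   [R5 at ε]
3. g(p(g(p(p(c)), p(p(p(c))))), g(g(a, a), p(g(a, p(c)))))  →  g(p(p(c)), g(g(a, a), p(g(a, p(c)))))   [R4 at 1.1]
4. g(p(p(c)), g(g(a, a), p(g(a, p(c)))))  →  g(p(p(c)), g(a, p(g(a, p(c)))))   [R5 at 2.1]
5. g(p(p(c)), g(a, p(g(a, p(c)))))  →  g(p(p(c)), p(g(a, p(c))))   [R5 at 2]
6. g(p(p(c)), p(g(a, p(c))))  →  g(p(p(c)), p(p(c)))   [R5 at 2.1]
7. g(p(p(c)), p(p(c)))  →  c   [R4 at ε]

c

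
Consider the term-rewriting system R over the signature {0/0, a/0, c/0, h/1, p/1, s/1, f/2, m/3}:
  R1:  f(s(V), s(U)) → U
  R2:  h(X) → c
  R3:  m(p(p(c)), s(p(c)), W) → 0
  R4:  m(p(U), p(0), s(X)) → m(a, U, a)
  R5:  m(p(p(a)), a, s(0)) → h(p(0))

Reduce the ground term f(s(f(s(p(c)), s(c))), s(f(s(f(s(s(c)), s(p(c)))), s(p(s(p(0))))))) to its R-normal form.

1. f(s(f(s(p(c)), s(c))), s(f(s(f(s(s(c)), s(p(c)))), s(p(s(p(0)))))))  →  f(s(f(s(s(c)), s(p(c)))), s(p(s(p(0)))))   [R1 at ε]
2. f(s(f(s(s(c)), s(p(c)))), s(p(s(p(0)))))  →  p(s(p(0)))   [R1 at ε]

p(s(p(0)))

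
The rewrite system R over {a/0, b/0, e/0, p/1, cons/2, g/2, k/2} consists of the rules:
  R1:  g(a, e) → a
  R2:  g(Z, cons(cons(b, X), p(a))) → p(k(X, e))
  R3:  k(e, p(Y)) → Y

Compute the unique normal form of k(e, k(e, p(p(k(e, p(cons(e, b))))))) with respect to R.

cons(e, b)

1. k(e, k(e, p(p(k(e, p(cons(e, b)))))))  →  k(e, p(k(e, p(cons(e, b)))))   [R3 at 2]
2. k(e, p(k(e, p(cons(e, b)))))  →  k(e, p(cons(e, b)))   [R3 at ε]
3. k(e, p(cons(e, b)))  →  cons(e, b)   [R3 at ε]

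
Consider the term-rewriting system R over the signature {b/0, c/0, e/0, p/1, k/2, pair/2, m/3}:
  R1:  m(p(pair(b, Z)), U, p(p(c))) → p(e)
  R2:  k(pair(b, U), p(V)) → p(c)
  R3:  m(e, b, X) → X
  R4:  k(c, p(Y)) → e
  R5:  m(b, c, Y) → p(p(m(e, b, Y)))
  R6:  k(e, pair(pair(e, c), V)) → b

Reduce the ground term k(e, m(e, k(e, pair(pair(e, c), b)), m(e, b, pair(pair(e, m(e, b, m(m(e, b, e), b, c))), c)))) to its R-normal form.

1. k(e, m(e, k(e, pair(pair(e, c), b)), m(e, b, pair(pair(e, m(e, b, m(m(e, b, e), b, c))), c))))  →  k(e, m(e, b, m(e, b, pair(pair(e, m(e, b, m(m(e, b, e), b, c))), c))))   [R6 at 2.2]
2. k(e, m(e, b, m(e, b, pair(pair(e, m(e, b, m(m(e, b, e), b, c))), c))))  →  k(e, m(e, b, pair(pair(e, m(e, b, m(m(e, b, e), b, c))), c)))   [R3 at 2]
3. k(e, m(e, b, pair(pair(e, m(e, b, m(m(e, b, e), b, c))), c)))  →  k(e, pair(pair(e, m(e, b, m(m(e, b, e), b, c))), c))   [R3 at 2]
4. k(e, pair(pair(e, m(e, b, m(m(e, b, e), b, c))), c))  →  k(e, pair(pair(e, m(m(e, b, e), b, c)), c))   [R3 at 2.1.2]
5. k(e, pair(pair(e, m(m(e, b, e), b, c)), c))  →  k(e, pair(pair(e, m(e, b, c)), c))   [R3 at 2.1.2.1]
6. k(e, pair(pair(e, m(e, b, c)), c))  →  k(e, pair(pair(e, c), c))   [R3 at 2.1.2]
7. k(e, pair(pair(e, c), c))  →  b   [R6 at ε]

b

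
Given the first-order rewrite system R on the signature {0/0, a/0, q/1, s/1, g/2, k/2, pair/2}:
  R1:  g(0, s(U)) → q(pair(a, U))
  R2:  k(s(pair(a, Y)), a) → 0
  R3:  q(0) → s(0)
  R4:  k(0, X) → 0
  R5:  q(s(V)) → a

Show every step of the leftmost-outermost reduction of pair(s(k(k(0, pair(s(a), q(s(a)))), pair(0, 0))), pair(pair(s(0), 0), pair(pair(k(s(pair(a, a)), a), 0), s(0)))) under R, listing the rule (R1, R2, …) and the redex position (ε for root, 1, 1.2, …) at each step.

1. pair(s(k(k(0, pair(s(a), q(s(a)))), pair(0, 0))), pair(pair(s(0), 0), pair(pair(k(s(pair(a, a)), a), 0), s(0))))  →  pair(s(k(0, pair(0, 0))), pair(pair(s(0), 0), pair(pair(k(s(pair(a, a)), a), 0), s(0))))   [R4 at 1.1.1]
2. pair(s(k(0, pair(0, 0))), pair(pair(s(0), 0), pair(pair(k(s(pair(a, a)), a), 0), s(0))))  →  pair(s(0), pair(pair(s(0), 0), pair(pair(k(s(pair(a, a)), a), 0), s(0))))   [R4 at 1.1]
3. pair(s(0), pair(pair(s(0), 0), pair(pair(k(s(pair(a, a)), a), 0), s(0))))  →  pair(s(0), pair(pair(s(0), 0), pair(pair(0, 0), s(0))))   [R2 at 2.2.1.1]

pair(s(0), pair(pair(s(0), 0), pair(pair(0, 0), s(0))))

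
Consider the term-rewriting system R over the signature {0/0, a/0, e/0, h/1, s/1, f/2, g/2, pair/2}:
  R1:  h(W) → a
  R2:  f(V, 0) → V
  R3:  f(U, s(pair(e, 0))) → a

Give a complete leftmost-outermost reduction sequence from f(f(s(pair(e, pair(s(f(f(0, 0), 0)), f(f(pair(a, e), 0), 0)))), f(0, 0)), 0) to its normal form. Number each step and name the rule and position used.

1. f(f(s(pair(e, pair(s(f(f(0, 0), 0)), f(f(pair(a, e), 0), 0)))), f(0, 0)), 0)  →  f(s(pair(e, pair(s(f(f(0, 0), 0)), f(f(pair(a, e), 0), 0)))), f(0, 0))   [R2 at ε]
2. f(s(pair(e, pair(s(f(f(0, 0), 0)), f(f(pair(a, e), 0), 0)))), f(0, 0))  →  f(s(pair(e, pair(s(f(0, 0)), f(f(pair(a, e), 0), 0)))), f(0, 0))   [R2 at 1.1.2.1.1]
3. f(s(pair(e, pair(s(f(0, 0)), f(f(pair(a, e), 0), 0)))), f(0, 0))  →  f(s(pair(e, pair(s(0), f(f(pair(a, e), 0), 0)))), f(0, 0))   [R2 at 1.1.2.1.1]
4. f(s(pair(e, pair(s(0), f(f(pair(a, e), 0), 0)))), f(0, 0))  →  f(s(pair(e, pair(s(0), f(pair(a, e), 0)))), f(0, 0))   [R2 at 1.1.2.2]
5. f(s(pair(e, pair(s(0), f(pair(a, e), 0)))), f(0, 0))  →  f(s(pair(e, pair(s(0), pair(a, e)))), f(0, 0))   [R2 at 1.1.2.2]
6. f(s(pair(e, pair(s(0), pair(a, e)))), f(0, 0))  →  f(s(pair(e, pair(s(0), pair(a, e)))), 0)   [R2 at 2]
7. f(s(pair(e, pair(s(0), pair(a, e)))), 0)  →  s(pair(e, pair(s(0), pair(a, e))))   [R2 at ε]

s(pair(e, pair(s(0), pair(a, e))))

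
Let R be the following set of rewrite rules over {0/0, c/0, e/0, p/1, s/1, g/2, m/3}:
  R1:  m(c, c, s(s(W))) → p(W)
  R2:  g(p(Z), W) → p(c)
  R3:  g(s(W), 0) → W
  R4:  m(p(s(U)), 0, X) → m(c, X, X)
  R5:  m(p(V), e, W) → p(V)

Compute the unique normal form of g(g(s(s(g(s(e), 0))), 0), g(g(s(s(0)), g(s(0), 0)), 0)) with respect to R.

1. g(g(s(s(g(s(e), 0))), 0), g(g(s(s(0)), g(s(0), 0)), 0))  →  g(s(g(s(e), 0)), g(g(s(s(0)), g(s(0), 0)), 0))   [R3 at 1]
2. g(s(g(s(e), 0)), g(g(s(s(0)), g(s(0), 0)), 0))  →  g(s(e), g(g(s(s(0)), g(s(0), 0)), 0))   [R3 at 1.1]
3. g(s(e), g(g(s(s(0)), g(s(0), 0)), 0))  →  g(s(e), g(g(s(s(0)), 0), 0))   [R3 at 2.1.2]
4. g(s(e), g(g(s(s(0)), 0), 0))  →  g(s(e), g(s(0), 0))   [R3 at 2.1]
5. g(s(e), g(s(0), 0))  →  g(s(e), 0)   [R3 at 2]
6. g(s(e), 0)  →  e   [R3 at ε]

e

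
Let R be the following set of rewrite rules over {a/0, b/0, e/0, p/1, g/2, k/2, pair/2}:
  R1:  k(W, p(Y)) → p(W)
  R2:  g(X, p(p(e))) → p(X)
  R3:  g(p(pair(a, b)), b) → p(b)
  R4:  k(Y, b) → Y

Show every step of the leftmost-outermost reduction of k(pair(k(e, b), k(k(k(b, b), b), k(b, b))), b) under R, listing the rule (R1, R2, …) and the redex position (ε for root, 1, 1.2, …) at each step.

pair(e, b)

1. k(pair(k(e, b), k(k(k(b, b), b), k(b, b))), b)  →  pair(k(e, b), k(k(k(b, b), b), k(b, b)))   [R4 at ε]
2. pair(k(e, b), k(k(k(b, b), b), k(b, b)))  →  pair(e, k(k(k(b, b), b), k(b, b)))   [R4 at 1]
3. pair(e, k(k(k(b, b), b), k(b, b)))  →  pair(e, k(k(b, b), k(b, b)))   [R4 at 2.1]
4. pair(e, k(k(b, b), k(b, b)))  →  pair(e, k(b, k(b, b)))   [R4 at 2.1]
5. pair(e, k(b, k(b, b)))  →  pair(e, k(b, b))   [R4 at 2.2]
6. pair(e, k(b, b))  →  pair(e, b)   [R4 at 2]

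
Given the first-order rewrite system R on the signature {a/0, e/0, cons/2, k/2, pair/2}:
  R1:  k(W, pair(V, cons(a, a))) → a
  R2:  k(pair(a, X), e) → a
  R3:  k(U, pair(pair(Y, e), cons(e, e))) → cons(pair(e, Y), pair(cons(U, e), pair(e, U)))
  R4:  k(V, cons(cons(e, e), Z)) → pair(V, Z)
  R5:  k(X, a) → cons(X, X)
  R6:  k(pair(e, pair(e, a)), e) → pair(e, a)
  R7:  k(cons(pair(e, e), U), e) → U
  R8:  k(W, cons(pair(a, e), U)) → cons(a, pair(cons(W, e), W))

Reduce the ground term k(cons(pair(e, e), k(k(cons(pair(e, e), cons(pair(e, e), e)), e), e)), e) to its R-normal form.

1. k(cons(pair(e, e), k(k(cons(pair(e, e), cons(pair(e, e), e)), e), e)), e)  →  k(k(cons(pair(e, e), cons(pair(e, e), e)), e), e)   [R7 at ε]
2. k(k(cons(pair(e, e), cons(pair(e, e), e)), e), e)  →  k(cons(pair(e, e), e), e)   [R7 at 1]
3. k(cons(pair(e, e), e), e)  →  e   [R7 at ε]

e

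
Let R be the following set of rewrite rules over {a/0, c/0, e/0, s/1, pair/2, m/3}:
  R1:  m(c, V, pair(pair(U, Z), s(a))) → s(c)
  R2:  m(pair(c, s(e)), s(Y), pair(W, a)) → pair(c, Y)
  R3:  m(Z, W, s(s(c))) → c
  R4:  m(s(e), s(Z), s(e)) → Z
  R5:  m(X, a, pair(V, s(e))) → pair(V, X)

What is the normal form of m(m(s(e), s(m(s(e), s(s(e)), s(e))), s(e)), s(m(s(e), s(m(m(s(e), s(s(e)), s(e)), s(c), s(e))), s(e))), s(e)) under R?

1. m(m(s(e), s(m(s(e), s(s(e)), s(e))), s(e)), s(m(s(e), s(m(m(s(e), s(s(e)), s(e)), s(c), s(e))), s(e))), s(e))  →  m(m(s(e), s(s(e)), s(e)), s(m(s(e), s(m(m(s(e), s(s(e)), s(e)), s(c), s(e))), s(e))), s(e))   [R4 at 1]
2. m(m(s(e), s(s(e)), s(e)), s(m(s(e), s(m(m(s(e), s(s(e)), s(e)), s(c), s(e))), s(e))), s(e))  →  m(s(e), s(m(s(e), s(m(m(s(e), s(s(e)), s(e)), s(c), s(e))), s(e))), s(e))   [R4 at 1]
3. m(s(e), s(m(s(e), s(m(m(s(e), s(s(e)), s(e)), s(c), s(e))), s(e))), s(e))  →  m(s(e), s(m(m(s(e), s(s(e)), s(e)), s(c), s(e))), s(e))   [R4 at ε]
4. m(s(e), s(m(m(s(e), s(s(e)), s(e)), s(c), s(e))), s(e))  →  m(m(s(e), s(s(e)), s(e)), s(c), s(e))   [R4 at ε]
5. m(m(s(e), s(s(e)), s(e)), s(c), s(e))  →  m(s(e), s(c), s(e))   [R4 at 1]
6. m(s(e), s(c), s(e))  →  c   [R4 at ε]

c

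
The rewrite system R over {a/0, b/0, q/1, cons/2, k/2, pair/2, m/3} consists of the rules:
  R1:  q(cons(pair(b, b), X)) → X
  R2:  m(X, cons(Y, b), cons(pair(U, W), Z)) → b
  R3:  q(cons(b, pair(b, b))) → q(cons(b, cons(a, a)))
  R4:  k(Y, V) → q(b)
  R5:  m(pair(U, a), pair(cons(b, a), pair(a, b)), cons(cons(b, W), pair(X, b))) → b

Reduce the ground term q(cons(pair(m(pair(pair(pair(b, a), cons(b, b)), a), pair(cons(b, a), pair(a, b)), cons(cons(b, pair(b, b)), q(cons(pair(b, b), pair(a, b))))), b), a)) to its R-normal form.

1. q(cons(pair(m(pair(pair(pair(b, a), cons(b, b)), a), pair(cons(b, a), pair(a, b)), cons(cons(b, pair(b, b)), q(cons(pair(b, b), pair(a, b))))), b), a))  →  q(cons(pair(m(pair(pair(pair(b, a), cons(b, b)), a), pair(cons(b, a), pair(a, b)), cons(cons(b, pair(b, b)), pair(a, b))), b), a))   [R1 at 1.1.1.3.2]
2. q(cons(pair(m(pair(pair(pair(b, a), cons(b, b)), a), pair(cons(b, a), pair(a, b)), cons(cons(b, pair(b, b)), pair(a, b))), b), a))  →  q(cons(pair(b, b), a))   [R5 at 1.1.1]
3. q(cons(pair(b, b), a))  →  a   [R1 at ε]

a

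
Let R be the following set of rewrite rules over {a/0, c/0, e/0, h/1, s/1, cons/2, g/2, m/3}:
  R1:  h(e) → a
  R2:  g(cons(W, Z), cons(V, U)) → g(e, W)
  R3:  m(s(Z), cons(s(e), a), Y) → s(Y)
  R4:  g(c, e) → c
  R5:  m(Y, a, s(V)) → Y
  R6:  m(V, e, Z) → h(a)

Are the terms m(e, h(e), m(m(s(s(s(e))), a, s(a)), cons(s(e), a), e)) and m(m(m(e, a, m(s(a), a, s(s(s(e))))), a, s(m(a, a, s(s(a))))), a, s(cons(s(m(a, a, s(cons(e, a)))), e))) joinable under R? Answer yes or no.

Reduce t₁ = m(e, h(e), m(m(s(s(s(e))), a, s(a)), cons(s(e), a), e)):
1. m(e, h(e), m(m(s(s(s(e))), a, s(a)), cons(s(e), a), e))  →  m(e, a, m(m(s(s(s(e))), a, s(a)), cons(s(e), a), e))   [R1 at 2]
2. m(e, a, m(m(s(s(s(e))), a, s(a)), cons(s(e), a), e))  →  m(e, a, m(s(s(s(e))), cons(s(e), a), e))   [R5 at 3.1]
3. m(e, a, m(s(s(s(e))), cons(s(e), a), e))  →  m(e, a, s(e))   [R3 at 3]
4. m(e, a, s(e))  →  e   [R5 at ε]

Reduce t₂ = m(m(m(e, a, m(s(a), a, s(s(s(e))))), a, s(m(a, a, s(s(a))))), a, s(cons(s(m(a, a, s(cons(e, a)))), e))):
1. m(m(m(e, a, m(s(a), a, s(s(s(e))))), a, s(m(a, a, s(s(a))))), a, s(cons(s(m(a, a, s(cons(e, a)))), e)))  →  m(m(e, a, m(s(a), a, s(s(s(e))))), a, s(m(a, a, s(s(a)))))   [R5 at ε]
2. m(m(e, a, m(s(a), a, s(s(s(e))))), a, s(m(a, a, s(s(a)))))  →  m(e, a, m(s(a), a, s(s(s(e)))))   [R5 at ε]
3. m(e, a, m(s(a), a, s(s(s(e)))))  →  m(e, a, s(a))   [R5 at 3]
4. m(e, a, s(a))  →  e   [R5 at ε]

yes — NF(t₁) = e, NF(t₂) = e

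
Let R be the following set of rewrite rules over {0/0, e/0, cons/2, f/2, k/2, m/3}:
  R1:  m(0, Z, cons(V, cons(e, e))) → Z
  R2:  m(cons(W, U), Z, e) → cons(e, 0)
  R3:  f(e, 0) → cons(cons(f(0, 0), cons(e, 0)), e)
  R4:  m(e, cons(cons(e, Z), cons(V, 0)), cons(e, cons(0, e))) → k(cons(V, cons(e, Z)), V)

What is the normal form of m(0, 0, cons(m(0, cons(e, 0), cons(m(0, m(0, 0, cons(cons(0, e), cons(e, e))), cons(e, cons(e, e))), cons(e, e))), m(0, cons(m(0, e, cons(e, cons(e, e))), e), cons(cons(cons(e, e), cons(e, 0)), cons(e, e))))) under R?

0

1. m(0, 0, cons(m(0, cons(e, 0), cons(m(0, m(0, 0, cons(cons(0, e), cons(e, e))), cons(e, cons(e, e))), cons(e, e))), m(0, cons(m(0, e, cons(e, cons(e, e))), e), cons(cons(cons(e, e), cons(e, 0)), cons(e, e)))))  →  m(0, 0, cons(cons(e, 0), m(0, cons(m(0, e, cons(e, cons(e, e))), e), cons(cons(cons(e, e), cons(e, 0)), cons(e, e)))))   [R1 at 3.1]
2. m(0, 0, cons(cons(e, 0), m(0, cons(m(0, e, cons(e, cons(e, e))), e), cons(cons(cons(e, e), cons(e, 0)), cons(e, e)))))  →  m(0, 0, cons(cons(e, 0), cons(m(0, e, cons(e, cons(e, e))), e)))   [R1 at 3.2]
3. m(0, 0, cons(cons(e, 0), cons(m(0, e, cons(e, cons(e, e))), e)))  →  m(0, 0, cons(cons(e, 0), cons(e, e)))   [R1 at 3.2.1]
4. m(0, 0, cons(cons(e, 0), cons(e, e)))  →  0   [R1 at ε]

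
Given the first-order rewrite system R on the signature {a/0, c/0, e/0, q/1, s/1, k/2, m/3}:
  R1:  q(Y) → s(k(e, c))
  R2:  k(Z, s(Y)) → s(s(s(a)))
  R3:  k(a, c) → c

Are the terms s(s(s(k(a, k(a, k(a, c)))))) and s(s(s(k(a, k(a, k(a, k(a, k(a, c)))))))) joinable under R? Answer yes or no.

Reduce t₁ = s(s(s(k(a, k(a, k(a, c)))))):
1. s(s(s(k(a, k(a, k(a, c))))))  →  s(s(s(k(a, k(a, c)))))   [R3 at 1.1.1.2.2]
2. s(s(s(k(a, k(a, c)))))  →  s(s(s(k(a, c))))   [R3 at 1.1.1.2]
3. s(s(s(k(a, c))))  →  s(s(s(c)))   [R3 at 1.1.1]

Reduce t₂ = s(s(s(k(a, k(a, k(a, k(a, k(a, c)))))))):
1. s(s(s(k(a, k(a, k(a, k(a, k(a, c))))))))  →  s(s(s(k(a, k(a, k(a, k(a, c)))))))   [R3 at 1.1.1.2.2.2.2]
2. s(s(s(k(a, k(a, k(a, k(a, c)))))))  →  s(s(s(k(a, k(a, k(a, c))))))   [R3 at 1.1.1.2.2.2]
3. s(s(s(k(a, k(a, k(a, c))))))  →  s(s(s(k(a, k(a, c)))))   [R3 at 1.1.1.2.2]
4. s(s(s(k(a, k(a, c)))))  →  s(s(s(k(a, c))))   [R3 at 1.1.1.2]
5. s(s(s(k(a, c))))  →  s(s(s(c)))   [R3 at 1.1.1]

yes — NF(t₁) = s(s(s(c))), NF(t₂) = s(s(s(c)))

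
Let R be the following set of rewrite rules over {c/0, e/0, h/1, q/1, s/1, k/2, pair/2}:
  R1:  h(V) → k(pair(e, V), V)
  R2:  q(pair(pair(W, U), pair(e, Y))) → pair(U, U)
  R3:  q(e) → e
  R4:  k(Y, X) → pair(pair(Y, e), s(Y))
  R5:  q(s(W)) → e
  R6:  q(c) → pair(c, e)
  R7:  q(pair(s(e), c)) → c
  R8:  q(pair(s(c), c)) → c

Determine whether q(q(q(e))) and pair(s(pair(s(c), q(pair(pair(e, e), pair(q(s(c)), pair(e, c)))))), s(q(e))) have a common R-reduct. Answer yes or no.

Reduce t₁ = q(q(q(e))):
1. q(q(q(e)))  →  q(q(e))   [R3 at 1.1]
2. q(q(e))  →  q(e)   [R3 at 1]
3. q(e)  →  e   [R3 at ε]

Reduce t₂ = pair(s(pair(s(c), q(pair(pair(e, e), pair(q(s(c)), pair(e, c)))))), s(q(e))):
1. pair(s(pair(s(c), q(pair(pair(e, e), pair(q(s(c)), pair(e, c)))))), s(q(e)))  →  pair(s(pair(s(c), q(pair(pair(e, e), pair(e, pair(e, c)))))), s(q(e)))   [R5 at 1.1.2.1.2.1]
2. pair(s(pair(s(c), q(pair(pair(e, e), pair(e, pair(e, c)))))), s(q(e)))  →  pair(s(pair(s(c), pair(e, e))), s(q(e)))   [R2 at 1.1.2]
3. pair(s(pair(s(c), pair(e, e))), s(q(e)))  →  pair(s(pair(s(c), pair(e, e))), s(e))   [R3 at 2.1]

no — NF(t₁) = e, NF(t₂) = pair(s(pair(s(c), pair(e, e))), s(e))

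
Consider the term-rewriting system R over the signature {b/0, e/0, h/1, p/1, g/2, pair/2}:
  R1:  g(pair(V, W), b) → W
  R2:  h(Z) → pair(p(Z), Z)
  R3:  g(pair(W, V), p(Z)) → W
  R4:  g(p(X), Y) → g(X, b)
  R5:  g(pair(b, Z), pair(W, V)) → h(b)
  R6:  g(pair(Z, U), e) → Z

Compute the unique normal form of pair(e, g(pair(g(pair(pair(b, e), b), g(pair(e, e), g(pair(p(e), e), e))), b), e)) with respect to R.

1. pair(e, g(pair(g(pair(pair(b, e), b), g(pair(e, e), g(pair(p(e), e), e))), b), e))  →  pair(e, g(pair(pair(b, e), b), g(pair(e, e), g(pair(p(e), e), e))))   [R6 at 2]
2. pair(e, g(pair(pair(b, e), b), g(pair(e, e), g(pair(p(e), e), e))))  →  pair(e, g(pair(pair(b, e), b), g(pair(e, e), p(e))))   [R6 at 2.2.2]
3. pair(e, g(pair(pair(b, e), b), g(pair(e, e), p(e))))  →  pair(e, g(pair(pair(b, e), b), e))   [R3 at 2.2]
4. pair(e, g(pair(pair(b, e), b), e))  →  pair(e, pair(b, e))   [R6 at 2]

pair(e, pair(b, e))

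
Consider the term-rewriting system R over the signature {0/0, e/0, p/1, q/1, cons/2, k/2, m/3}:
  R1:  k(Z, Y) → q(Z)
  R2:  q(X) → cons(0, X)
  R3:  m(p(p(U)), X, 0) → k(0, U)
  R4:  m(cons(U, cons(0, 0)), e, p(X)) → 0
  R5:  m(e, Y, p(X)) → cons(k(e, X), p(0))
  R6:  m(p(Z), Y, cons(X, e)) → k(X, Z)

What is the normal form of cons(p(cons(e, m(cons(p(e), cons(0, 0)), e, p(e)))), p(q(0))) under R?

1. cons(p(cons(e, m(cons(p(e), cons(0, 0)), e, p(e)))), p(q(0)))  →  cons(p(cons(e, 0)), p(q(0)))   [R4 at 1.1.2]
2. cons(p(cons(e, 0)), p(q(0)))  →  cons(p(cons(e, 0)), p(cons(0, 0)))   [R2 at 2.1]

cons(p(cons(e, 0)), p(cons(0, 0)))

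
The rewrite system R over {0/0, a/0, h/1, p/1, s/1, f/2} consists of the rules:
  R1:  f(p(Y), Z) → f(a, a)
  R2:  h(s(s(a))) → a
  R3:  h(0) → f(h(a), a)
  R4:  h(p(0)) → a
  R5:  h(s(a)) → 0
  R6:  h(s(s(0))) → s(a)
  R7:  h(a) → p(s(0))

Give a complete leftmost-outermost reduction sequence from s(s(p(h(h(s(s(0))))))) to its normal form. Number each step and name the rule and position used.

1. s(s(p(h(h(s(s(0)))))))  →  s(s(p(h(s(a)))))   [R6 at 1.1.1.1]
2. s(s(p(h(s(a)))))  →  s(s(p(0)))   [R5 at 1.1.1]

s(s(p(0)))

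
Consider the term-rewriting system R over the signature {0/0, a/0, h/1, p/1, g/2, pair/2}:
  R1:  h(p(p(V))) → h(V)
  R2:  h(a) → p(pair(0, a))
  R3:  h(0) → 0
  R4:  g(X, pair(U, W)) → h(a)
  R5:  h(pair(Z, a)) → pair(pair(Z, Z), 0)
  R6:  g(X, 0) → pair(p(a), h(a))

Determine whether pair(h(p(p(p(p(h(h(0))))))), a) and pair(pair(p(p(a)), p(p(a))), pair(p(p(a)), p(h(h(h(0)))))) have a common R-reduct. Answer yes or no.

Reduce t₁ = pair(h(p(p(p(p(h(h(0))))))), a):
1. pair(h(p(p(p(p(h(h(0))))))), a)  →  pair(h(p(p(h(h(0))))), a)   [R1 at 1]
2. pair(h(p(p(h(h(0))))), a)  →  pair(h(h(h(0))), a)   [R1 at 1]
3. pair(h(h(h(0))), a)  →  pair(h(h(0)), a)   [R3 at 1.1.1]
4. pair(h(h(0)), a)  →  pair(h(0), a)   [R3 at 1.1]
5. pair(h(0), a)  →  pair(0, a)   [R3 at 1]

Reduce t₂ = pair(pair(p(p(a)), p(p(a))), pair(p(p(a)), p(h(h(h(0)))))):
1. pair(pair(p(p(a)), p(p(a))), pair(p(p(a)), p(h(h(h(0))))))  →  pair(pair(p(p(a)), p(p(a))), pair(p(p(a)), p(h(h(0)))))   [R3 at 2.2.1.1.1]
2. pair(pair(p(p(a)), p(p(a))), pair(p(p(a)), p(h(h(0)))))  →  pair(pair(p(p(a)), p(p(a))), pair(p(p(a)), p(h(0))))   [R3 at 2.2.1.1]
3. pair(pair(p(p(a)), p(p(a))), pair(p(p(a)), p(h(0))))  →  pair(pair(p(p(a)), p(p(a))), pair(p(p(a)), p(0)))   [R3 at 2.2.1]

no — NF(t₁) = pair(0, a), NF(t₂) = pair(pair(p(p(a)), p(p(a))), pair(p(p(a)), p(0)))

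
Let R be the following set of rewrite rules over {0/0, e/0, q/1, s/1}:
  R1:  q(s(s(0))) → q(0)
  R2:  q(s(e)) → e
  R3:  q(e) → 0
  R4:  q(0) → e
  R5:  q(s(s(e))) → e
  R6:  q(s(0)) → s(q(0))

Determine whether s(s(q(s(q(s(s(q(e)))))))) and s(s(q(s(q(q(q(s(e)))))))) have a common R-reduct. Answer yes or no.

Reduce t₁ = s(s(q(s(q(s(s(q(e)))))))):
1. s(s(q(s(q(s(s(q(e))))))))  →  s(s(q(s(q(s(s(0)))))))   [R3 at 1.1.1.1.1.1.1]
2. s(s(q(s(q(s(s(0)))))))  →  s(s(q(s(q(0)))))   [R1 at 1.1.1.1]
3. s(s(q(s(q(0)))))  →  s(s(q(s(e))))   [R4 at 1.1.1.1]
4. s(s(q(s(e))))  →  s(s(e))   [R2 at 1.1]

Reduce t₂ = s(s(q(s(q(q(q(s(e)))))))):
1. s(s(q(s(q(q(q(s(e))))))))  →  s(s(q(s(q(q(e))))))   [R2 at 1.1.1.1.1.1]
2. s(s(q(s(q(q(e))))))  →  s(s(q(s(q(0)))))   [R3 at 1.1.1.1.1]
3. s(s(q(s(q(0)))))  →  s(s(q(s(e))))   [R4 at 1.1.1.1]
4. s(s(q(s(e))))  →  s(s(e))   [R2 at 1.1]

yes — NF(t₁) = s(s(e)), NF(t₂) = s(s(e))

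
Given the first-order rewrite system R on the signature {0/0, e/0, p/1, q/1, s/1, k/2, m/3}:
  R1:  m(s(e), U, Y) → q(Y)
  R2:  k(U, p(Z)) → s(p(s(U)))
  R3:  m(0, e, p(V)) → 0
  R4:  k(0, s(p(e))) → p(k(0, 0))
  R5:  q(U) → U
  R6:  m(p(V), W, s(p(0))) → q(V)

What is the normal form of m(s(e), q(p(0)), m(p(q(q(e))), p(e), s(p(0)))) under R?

e

1. m(s(e), q(p(0)), m(p(q(q(e))), p(e), s(p(0))))  →  q(m(p(q(q(e))), p(e), s(p(0))))   [R1 at ε]
2. q(m(p(q(q(e))), p(e), s(p(0))))  →  m(p(q(q(e))), p(e), s(p(0)))   [R5 at ε]
3. m(p(q(q(e))), p(e), s(p(0)))  →  q(q(q(e)))   [R6 at ε]
4. q(q(q(e)))  →  q(q(e))   [R5 at ε]
5. q(q(e))  →  q(e)   [R5 at ε]
6. q(e)  →  e   [R5 at ε]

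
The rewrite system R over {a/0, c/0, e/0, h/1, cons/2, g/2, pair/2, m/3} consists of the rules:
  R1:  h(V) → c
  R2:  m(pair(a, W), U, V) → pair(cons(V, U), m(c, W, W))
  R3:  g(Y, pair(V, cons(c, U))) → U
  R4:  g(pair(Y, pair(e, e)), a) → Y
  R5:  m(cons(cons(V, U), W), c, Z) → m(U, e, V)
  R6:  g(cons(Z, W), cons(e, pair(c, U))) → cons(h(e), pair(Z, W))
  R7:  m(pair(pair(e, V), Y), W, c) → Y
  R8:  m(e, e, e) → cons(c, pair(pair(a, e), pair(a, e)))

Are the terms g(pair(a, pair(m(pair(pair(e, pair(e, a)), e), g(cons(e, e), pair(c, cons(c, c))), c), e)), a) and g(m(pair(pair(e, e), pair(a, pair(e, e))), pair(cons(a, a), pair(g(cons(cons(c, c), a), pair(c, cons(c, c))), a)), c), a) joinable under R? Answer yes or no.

Reduce t₁ = g(pair(a, pair(m(pair(pair(e, pair(e, a)), e), g(cons(e, e), pair(c, cons(c, c))), c), e)), a):
1. g(pair(a, pair(m(pair(pair(e, pair(e, a)), e), g(cons(e, e), pair(c, cons(c, c))), c), e)), a)  →  g(pair(a, pair(e, e)), a)   [R7 at 1.2.1]
2. g(pair(a, pair(e, e)), a)  →  a   [R4 at ε]

Reduce t₂ = g(m(pair(pair(e, e), pair(a, pair(e, e))), pair(cons(a, a), pair(g(cons(cons(c, c), a), pair(c, cons(c, c))), a)), c), a):
1. g(m(pair(pair(e, e), pair(a, pair(e, e))), pair(cons(a, a), pair(g(cons(cons(c, c), a), pair(c, cons(c, c))), a)), c), a)  →  g(pair(a, pair(e, e)), a)   [R7 at 1]
2. g(pair(a, pair(e, e)), a)  →  a   [R4 at ε]

yes — NF(t₁) = a, NF(t₂) = a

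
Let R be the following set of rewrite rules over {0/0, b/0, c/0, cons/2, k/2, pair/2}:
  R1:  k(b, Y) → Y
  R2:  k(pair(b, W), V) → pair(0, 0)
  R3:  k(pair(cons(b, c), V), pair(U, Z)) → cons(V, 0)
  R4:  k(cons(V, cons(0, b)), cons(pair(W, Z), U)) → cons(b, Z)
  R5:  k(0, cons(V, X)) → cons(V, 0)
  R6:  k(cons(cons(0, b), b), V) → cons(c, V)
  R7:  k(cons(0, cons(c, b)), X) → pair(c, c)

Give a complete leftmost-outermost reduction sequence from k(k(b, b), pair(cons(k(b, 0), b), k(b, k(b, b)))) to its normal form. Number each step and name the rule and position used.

pair(cons(0, b), b)

1. k(k(b, b), pair(cons(k(b, 0), b), k(b, k(b, b))))  →  k(b, pair(cons(k(b, 0), b), k(b, k(b, b))))   [R1 at 1]
2. k(b, pair(cons(k(b, 0), b), k(b, k(b, b))))  →  pair(cons(k(b, 0), b), k(b, k(b, b)))   [R1 at ε]
3. pair(cons(k(b, 0), b), k(b, k(b, b)))  →  pair(cons(0, b), k(b, k(b, b)))   [R1 at 1.1]
4. pair(cons(0, b), k(b, k(b, b)))  →  pair(cons(0, b), k(b, b))   [R1 at 2]
5. pair(cons(0, b), k(b, b))  →  pair(cons(0, b), b)   [R1 at 2]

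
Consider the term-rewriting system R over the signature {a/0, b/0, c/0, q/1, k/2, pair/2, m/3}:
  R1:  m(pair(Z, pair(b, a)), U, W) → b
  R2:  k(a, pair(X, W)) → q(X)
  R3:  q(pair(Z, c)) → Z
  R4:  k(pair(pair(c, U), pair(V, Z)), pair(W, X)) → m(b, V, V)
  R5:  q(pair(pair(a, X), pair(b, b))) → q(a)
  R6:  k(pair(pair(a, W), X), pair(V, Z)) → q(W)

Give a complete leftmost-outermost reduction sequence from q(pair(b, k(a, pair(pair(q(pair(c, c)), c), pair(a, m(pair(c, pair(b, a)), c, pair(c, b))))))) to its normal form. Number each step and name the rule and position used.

b

1. q(pair(b, k(a, pair(pair(q(pair(c, c)), c), pair(a, m(pair(c, pair(b, a)), c, pair(c, b)))))))  →  q(pair(b, q(pair(q(pair(c, c)), c))))   [R2 at 1.2]
2. q(pair(b, q(pair(q(pair(c, c)), c))))  →  q(pair(b, q(pair(c, c))))   [R3 at 1.2]
3. q(pair(b, q(pair(c, c))))  →  q(pair(b, c))   [R3 at 1.2]
4. q(pair(b, c))  →  b   [R3 at ε]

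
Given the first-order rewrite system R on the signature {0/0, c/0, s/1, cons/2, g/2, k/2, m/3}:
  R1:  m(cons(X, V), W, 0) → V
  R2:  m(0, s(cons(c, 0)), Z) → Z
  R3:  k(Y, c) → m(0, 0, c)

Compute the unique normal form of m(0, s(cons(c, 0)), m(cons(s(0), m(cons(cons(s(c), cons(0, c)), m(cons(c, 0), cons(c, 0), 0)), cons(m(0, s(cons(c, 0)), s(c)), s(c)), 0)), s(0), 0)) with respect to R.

0

1. m(0, s(cons(c, 0)), m(cons(s(0), m(cons(cons(s(c), cons(0, c)), m(cons(c, 0), cons(c, 0), 0)), cons(m(0, s(cons(c, 0)), s(c)), s(c)), 0)), s(0), 0))  →  m(cons(s(0), m(cons(cons(s(c), cons(0, c)), m(cons(c, 0), cons(c, 0), 0)), cons(m(0, s(cons(c, 0)), s(c)), s(c)), 0)), s(0), 0)   [R2 at ε]
2. m(cons(s(0), m(cons(cons(s(c), cons(0, c)), m(cons(c, 0), cons(c, 0), 0)), cons(m(0, s(cons(c, 0)), s(c)), s(c)), 0)), s(0), 0)  →  m(cons(cons(s(c), cons(0, c)), m(cons(c, 0), cons(c, 0), 0)), cons(m(0, s(cons(c, 0)), s(c)), s(c)), 0)   [R1 at ε]
3. m(cons(cons(s(c), cons(0, c)), m(cons(c, 0), cons(c, 0), 0)), cons(m(0, s(cons(c, 0)), s(c)), s(c)), 0)  →  m(cons(c, 0), cons(c, 0), 0)   [R1 at ε]
4. m(cons(c, 0), cons(c, 0), 0)  →  0   [R1 at ε]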